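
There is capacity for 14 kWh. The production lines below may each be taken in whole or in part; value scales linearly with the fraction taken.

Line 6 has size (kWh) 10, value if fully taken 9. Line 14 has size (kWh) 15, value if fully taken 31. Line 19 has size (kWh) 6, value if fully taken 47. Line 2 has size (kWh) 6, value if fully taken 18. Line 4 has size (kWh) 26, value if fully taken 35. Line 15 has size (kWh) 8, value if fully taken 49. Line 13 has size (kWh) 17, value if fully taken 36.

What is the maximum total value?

Rank by value-to-size ratio: Line 19 47/6≈7.83, Line 15 49/8≈6.12, Line 2 18/6≈3, Line 13 36/17≈2.12, Line 14 31/15≈2.07, Line 4 35/26≈1.35, Line 6 9/10≈0.9.
Take all of Line 19 (6 kWh, value 47) ; 8 kWh left.
All 8 kWh of Line 15 fit (value 49) ; 0 remain.
Total value = 96.

96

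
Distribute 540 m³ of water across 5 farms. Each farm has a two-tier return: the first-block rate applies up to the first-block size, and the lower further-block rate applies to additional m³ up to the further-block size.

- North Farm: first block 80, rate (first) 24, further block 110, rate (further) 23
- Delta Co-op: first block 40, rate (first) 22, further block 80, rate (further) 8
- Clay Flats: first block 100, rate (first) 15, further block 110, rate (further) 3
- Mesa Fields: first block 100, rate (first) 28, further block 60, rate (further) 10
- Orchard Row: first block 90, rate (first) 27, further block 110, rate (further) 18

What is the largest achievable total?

12690

Order all 10 blocks by rate: Mesa Fields/T1 28 > Orchard Row/T1 27 > North Farm/T1 24 > North Farm/T2 23 > Delta Co-op/T1 22 > Orchard Row/T2 18 > Clay Flats/T1 15 > Mesa Fields/T2 10 > Delta Co-op/T2 8 > Clay Flats/T2 3.
Mesa Fields/T1 (28): +100 → 440 left.
Orchard Row T1 at 27: fill all 90 → 350 left.
Fill North Farm T1 block (80 at 24) → 270 left.
Fill North Farm T2 block (110 at 23) → 160 left.
Fill Delta Co-op T1 block (40 at 22) → 120 left.
Orchard Row/T2 (18): +110 → 10 left.
Clay Flats T1 at 15: only 10 left, fill 10.
Total = 28×100 + 27×90 + 24×80 + 23×110 + 22×40 + 18×110 + 15×10 = 12690.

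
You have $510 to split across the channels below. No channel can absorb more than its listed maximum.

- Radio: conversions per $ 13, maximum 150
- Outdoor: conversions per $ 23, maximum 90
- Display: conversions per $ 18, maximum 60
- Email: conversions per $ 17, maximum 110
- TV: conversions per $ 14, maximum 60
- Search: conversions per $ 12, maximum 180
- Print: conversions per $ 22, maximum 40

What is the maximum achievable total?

8690

Rank by conversions per $: Outdoor 23 > Print 22 > Display 18 > Email 17 > TV 14 > Radio 13 > Search 12.
Give Outdoor 90 to hit its cap of 90 → 420 left.
Print takes 40 to reach its cap of 40 → 380 left.
Give Display 60 to hit its cap of 60 → 320 left.
Email takes 110 to reach its cap of 110 → 210 left.
Give TV 60 to hit its cap of 60 → 150 left.
Give Radio 150 to hit its cap of 150 → 0 left.
Total = 13×150 + 23×90 + 18×60 + 17×110 + 14×60 + 22×40 = 8690.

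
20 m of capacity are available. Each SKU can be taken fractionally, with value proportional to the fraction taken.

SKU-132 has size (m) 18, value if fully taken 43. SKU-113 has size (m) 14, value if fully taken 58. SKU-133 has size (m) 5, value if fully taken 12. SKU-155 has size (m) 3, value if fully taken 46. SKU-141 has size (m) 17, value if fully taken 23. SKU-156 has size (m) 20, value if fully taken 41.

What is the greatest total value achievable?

111.2

Rank by value-to-size ratio: SKU-155 46/3≈15.3, SKU-113 58/14≈4.14, SKU-133 12/5≈2.4, SKU-132 43/18≈2.39, SKU-156 41/20≈2.05, SKU-141 23/17≈1.35.
All 3 m of SKU-155 fit (value 46) → 17 remain.
Take all of SKU-113 (14 m, value 58) → 3 m left.
Fill the last 3 m with part of SKU-133: 3/5 of it earns 7.2.
Total value = 111.2.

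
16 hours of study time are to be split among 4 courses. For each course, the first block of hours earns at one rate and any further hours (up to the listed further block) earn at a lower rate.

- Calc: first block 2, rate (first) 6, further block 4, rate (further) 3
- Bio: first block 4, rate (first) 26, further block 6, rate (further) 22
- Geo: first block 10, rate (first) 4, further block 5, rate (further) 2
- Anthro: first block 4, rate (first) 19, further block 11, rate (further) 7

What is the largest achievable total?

Treat each block as its own option and order by rate: Bio/T1 26 > Bio/T2 22 > Anthro/T1 19 > Anthro/T2 7 > Calc/T1 6 > Geo/T1 4 > Calc/T2 3 > Geo/T2 2.
Fill Bio T1 block (4 at 26) → 12 left.
Fill Bio T2 block (6 at 22) → 6 left.
Fill Anthro T1 block (4 at 19) → 2 left.
Anthro T2 at 7: only 2 left, fill 2.
Total = 26×4 + 22×6 + 19×4 + 7×2 = 326.

326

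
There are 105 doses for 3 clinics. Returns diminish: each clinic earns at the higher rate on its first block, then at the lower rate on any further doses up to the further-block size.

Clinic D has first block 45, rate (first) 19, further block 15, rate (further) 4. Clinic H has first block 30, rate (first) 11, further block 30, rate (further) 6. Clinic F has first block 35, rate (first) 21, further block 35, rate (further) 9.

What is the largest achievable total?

Order all 6 blocks by rate: Clinic F/tier1 21 > Clinic D/tier1 19 > Clinic H/tier1 11 > Clinic F/tier2 9 > Clinic H/tier2 6 > Clinic D/tier2 4.
Clinic F/tier1 (21): +35 ; 70 left.
Clinic D tier1 at 19: fill all 45 ; 25 left.
Clinic H tier1 at 11: only 25 left, fill 25.
Total = 21×35 + 19×45 + 11×25 = 1865.

1865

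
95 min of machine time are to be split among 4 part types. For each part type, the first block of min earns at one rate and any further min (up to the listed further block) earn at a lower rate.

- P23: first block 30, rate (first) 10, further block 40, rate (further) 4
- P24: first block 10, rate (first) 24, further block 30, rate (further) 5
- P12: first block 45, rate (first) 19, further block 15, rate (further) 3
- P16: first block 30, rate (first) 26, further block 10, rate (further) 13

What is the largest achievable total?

2005

Rank every tier by rate: P16/first 26 > P24/first 24 > P12/first 19 > P16/second 13 > P23/first 10 > P24/second 5 > P23/second 4 > P12/second 3.
Fill P16 first block (30 at 26) → 65 left.
Fill P24 first block (10 at 24) → 55 left.
P12/first (19): +45 → 10 left.
P16/second (13): +10 → 0 left.
Total = 26×30 + 24×10 + 19×45 + 13×10 = 2005.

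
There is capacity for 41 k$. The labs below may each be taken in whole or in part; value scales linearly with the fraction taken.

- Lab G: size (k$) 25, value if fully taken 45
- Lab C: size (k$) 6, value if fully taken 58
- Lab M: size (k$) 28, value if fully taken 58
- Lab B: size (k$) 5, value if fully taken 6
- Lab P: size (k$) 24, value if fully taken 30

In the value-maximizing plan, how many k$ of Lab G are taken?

Best value per unit of size first: Lab C 58/6≈9.67, Lab M 58/28≈2.07, Lab G 45/25≈1.8, Lab P 30/24≈1.25, Lab B 6/5≈1.2.
Lab C: take in full, 6 k$ for value 58 ; 35 left.
Lab M: take in full, 28 k$ for value 58 ; 7 left.
7 k$ left: a 7/25 share of Lab G gives 45×7/25 = 12.6.

7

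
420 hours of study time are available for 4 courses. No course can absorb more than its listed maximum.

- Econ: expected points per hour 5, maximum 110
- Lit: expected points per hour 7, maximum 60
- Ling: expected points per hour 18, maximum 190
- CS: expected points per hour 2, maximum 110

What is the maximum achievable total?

Order the courses by expected points per hour: Ling 18 > Lit 7 > Econ 5 > CS 2.
Ling: +190 to 190 (cap) ; 230 left.
Lit: +60 to 60 (cap) ; 170 left.
Give Econ 110 to hit its cap of 110 ; 60 left.
CS has room for 110 but only 60 remain, so it gets 60.
Total = 5×110 + 7×60 + 18×190 + 2×60 = 4510.

4510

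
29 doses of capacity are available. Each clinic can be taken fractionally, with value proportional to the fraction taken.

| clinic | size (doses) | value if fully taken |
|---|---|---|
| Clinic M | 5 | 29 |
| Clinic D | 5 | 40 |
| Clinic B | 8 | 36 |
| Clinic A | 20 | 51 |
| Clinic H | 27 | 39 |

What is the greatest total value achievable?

133.05

Rank by value-to-size ratio: Clinic D 40/5≈8, Clinic M 29/5≈5.8, Clinic B 36/8≈4.5, Clinic A 51/20≈2.55, Clinic H 39/27≈1.44.
Take all of Clinic D (5 doses, value 40) ; 24 doses left.
Take all of Clinic M (5 doses, value 29) ; 19 doses left.
Clinic B: take in full, 8 doses for value 36 ; 11 left.
Only 11 doses remain; take 11/20 of Clinic A for value 51×11/20 = 28.05.
Total value = 133.05.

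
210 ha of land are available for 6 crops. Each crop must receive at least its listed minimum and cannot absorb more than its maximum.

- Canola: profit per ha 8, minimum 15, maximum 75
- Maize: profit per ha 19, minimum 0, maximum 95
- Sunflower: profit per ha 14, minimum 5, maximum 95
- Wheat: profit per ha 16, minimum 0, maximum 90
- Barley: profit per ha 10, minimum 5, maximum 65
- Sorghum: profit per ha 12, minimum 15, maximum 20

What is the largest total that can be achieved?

3425

Meeting every minimum uses 15+0+5+0+5+15 = 40 ha, leaving 170.
Rank by profit per ha: Maize 19 > Wheat 16 > Sunflower 14 > Sorghum 12 > Barley 10 > Canola 8.
Maize takes 95 more to reach its cap of 95 ; 75 left.
Wheat has room for 90 more but only 75 remain, so it gets 75.
Total = 8×15 + 19×95 + 14×5 + 16×75 + 10×5 + 12×15 = 3425.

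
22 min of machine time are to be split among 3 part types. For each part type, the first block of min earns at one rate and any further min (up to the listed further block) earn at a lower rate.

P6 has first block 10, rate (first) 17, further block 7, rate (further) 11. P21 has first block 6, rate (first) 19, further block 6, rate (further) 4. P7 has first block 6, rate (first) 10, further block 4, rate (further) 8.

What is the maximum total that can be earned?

350

Rank every tier by rate: P21/T1 19 > P6/T1 17 > P6/T2 11 > P7/T1 10 > P7/T2 8 > P21/T2 4.
Fill P21 T1 block (6 at 19) — 16 left.
Fill P6 T1 block (10 at 17) — 6 left.
6 remain; put them into P6 T2 at 11.
Total = 19×6 + 17×10 + 11×6 = 350.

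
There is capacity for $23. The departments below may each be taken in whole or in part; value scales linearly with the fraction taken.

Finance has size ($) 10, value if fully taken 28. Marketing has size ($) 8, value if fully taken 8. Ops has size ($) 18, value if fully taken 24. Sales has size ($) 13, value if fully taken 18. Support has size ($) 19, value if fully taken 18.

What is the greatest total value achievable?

46

Best value per unit of size first: Finance 28/10≈2.8, Sales 18/13≈1.38, Ops 24/18≈1.33, Marketing 8/8≈1, Support 18/19≈0.947.
Take all of Finance (10 $, value 28) ; 13 $ left.
All 13 $ of Sales fit (value 18) ; 0 remain.
Total value = 46.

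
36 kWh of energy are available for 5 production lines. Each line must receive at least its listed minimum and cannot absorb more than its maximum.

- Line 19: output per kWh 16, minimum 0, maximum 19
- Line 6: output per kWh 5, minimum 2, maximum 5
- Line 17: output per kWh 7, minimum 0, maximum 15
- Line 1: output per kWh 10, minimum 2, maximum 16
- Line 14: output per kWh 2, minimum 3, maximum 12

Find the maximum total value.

Meeting every minimum uses 0+2+0+2+3 = 7 kWh, leaving 29.
Rank by output per kWh: Line 19 16 > Line 1 10 > Line 17 7 > Line 6 5 > Line 14 2.
Line 19 takes 19 more to reach its cap of 19 ; 10 left.
Only 10 left; Line 1 takes them to reach 12.
Total = 16×19 + 5×2 + 10×12 + 2×3 = 440.

440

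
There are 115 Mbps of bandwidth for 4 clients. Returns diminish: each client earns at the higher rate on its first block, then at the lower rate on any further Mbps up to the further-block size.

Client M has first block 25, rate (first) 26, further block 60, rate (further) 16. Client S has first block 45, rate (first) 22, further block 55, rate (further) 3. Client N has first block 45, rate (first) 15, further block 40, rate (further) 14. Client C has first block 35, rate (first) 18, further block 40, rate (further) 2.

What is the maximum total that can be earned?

Rank every tier by rate: Client M/tier1 26 > Client S/tier1 22 > Client C/tier1 18 > Client M/tier2 16 > Client N/tier1 15 > Client N/tier2 14 > Client S/tier2 3 > Client C/tier2 2.
Client M tier1 at 26: fill all 25 ; 90 left.
Client S/tier1 (22): +45 ; 45 left.
Client C/tier1 (18): +35 ; 10 left.
10 remain; put them into Client M tier2 at 16.
Total = 26×25 + 22×45 + 18×35 + 16×10 = 2430.

2430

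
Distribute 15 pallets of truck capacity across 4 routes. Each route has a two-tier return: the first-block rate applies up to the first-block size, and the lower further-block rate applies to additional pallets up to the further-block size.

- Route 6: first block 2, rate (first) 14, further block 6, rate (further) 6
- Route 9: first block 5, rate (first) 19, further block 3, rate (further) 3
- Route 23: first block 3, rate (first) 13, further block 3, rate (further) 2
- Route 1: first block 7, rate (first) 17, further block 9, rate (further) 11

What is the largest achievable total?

Rank every tier by rate: Route 9/T1 19 > Route 1/T1 17 > Route 6/T1 14 > Route 23/T1 13 > Route 1/T2 11 > Route 6/T2 6 > Route 9/T2 3 > Route 23/T2 2.
Fill Route 9 T1 block (5 at 19) → 10 left.
Fill Route 1 T1 block (7 at 17) → 3 left.
Route 6/T1 (14): +2 → 1 left.
Route 23 T1 at 13: only 1 left, fill 1.
Total = 19×5 + 17×7 + 14×2 + 13×1 = 255.

255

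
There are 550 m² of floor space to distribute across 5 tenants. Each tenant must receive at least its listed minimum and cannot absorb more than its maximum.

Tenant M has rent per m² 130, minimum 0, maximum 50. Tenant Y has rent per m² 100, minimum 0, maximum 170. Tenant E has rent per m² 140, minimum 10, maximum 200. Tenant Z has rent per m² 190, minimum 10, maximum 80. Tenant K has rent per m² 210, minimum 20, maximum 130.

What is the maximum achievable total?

Meeting every minimum uses 0+0+10+10+20 = 40 m², leaving 510.
Highest rent per m² first: Tenant K 210 > Tenant Z 190 > Tenant E 140 > Tenant M 130 > Tenant Y 100.
Give Tenant K 110 more to hit its cap of 130 → 400 left.
Give Tenant Z 70 more to hit its cap of 80 → 330 left.
Give Tenant E 190 more to hit its cap of 200 → 140 left.
Give Tenant M 50 more to hit its cap of 50 → 90 left.
Only 90 left; Tenant Y takes them to reach 90.
Total = 130×50 + 100×90 + 140×200 + 190×80 + 210×130 = 86000.

86000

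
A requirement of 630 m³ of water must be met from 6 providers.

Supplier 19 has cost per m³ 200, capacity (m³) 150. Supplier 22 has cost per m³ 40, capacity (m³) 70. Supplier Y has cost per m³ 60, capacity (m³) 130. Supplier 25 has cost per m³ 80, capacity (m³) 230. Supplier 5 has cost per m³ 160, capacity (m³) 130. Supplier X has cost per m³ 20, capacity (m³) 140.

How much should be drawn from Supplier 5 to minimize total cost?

60

Fill from the cheapest provider first.
Supplier X at 20: take all 140 m³ — 490 still needed.
Supplier 22 (40): use full 70 — 420 m³ to go.
Supplier Y (60): use full 130 — 290 m³ to go.
Supplier 25 (80): use full 230 — 60 m³ to go.
Take 60 from Supplier 5 at 160 to finish.
Supplier 19: unused.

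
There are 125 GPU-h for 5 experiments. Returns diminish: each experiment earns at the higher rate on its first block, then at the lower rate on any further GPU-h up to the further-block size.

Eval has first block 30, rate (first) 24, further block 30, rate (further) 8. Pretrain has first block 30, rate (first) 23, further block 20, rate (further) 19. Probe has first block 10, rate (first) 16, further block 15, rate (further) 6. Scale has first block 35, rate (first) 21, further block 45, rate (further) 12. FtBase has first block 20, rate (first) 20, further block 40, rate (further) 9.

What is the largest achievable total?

2735

Treat each block as its own option and order by rate: Eval/first 24 > Pretrain/first 23 > Scale/first 21 > FtBase/first 20 > Pretrain/second 19 > Probe/first 16 > Scale/second 12 > FtBase/second 9 > Eval/second 8 > Probe/second 6.
Fill Eval first block (30 at 24) → 95 left.
Pretrain first at 23: fill all 30 → 65 left.
Scale first at 21: fill all 35 → 30 left.
FtBase/first (20): +20 → 10 left.
Pretrain/second: +10 of 20 at 19; pool empty.
Total = 24×30 + 23×30 + 21×35 + 20×20 + 19×10 = 2735.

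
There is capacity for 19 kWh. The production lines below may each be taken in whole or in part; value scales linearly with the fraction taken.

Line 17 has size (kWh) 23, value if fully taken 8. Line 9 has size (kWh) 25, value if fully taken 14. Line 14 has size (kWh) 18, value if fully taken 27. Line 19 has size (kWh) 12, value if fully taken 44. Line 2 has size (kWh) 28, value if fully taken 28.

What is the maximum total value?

Best value per unit of size first: Line 19 44/12≈3.67, Line 14 27/18≈1.5, Line 2 28/28≈1, Line 9 14/25≈0.56, Line 17 8/23≈0.348.
Line 19: take in full, 12 kWh for value 44 — 7 left.
Only 7 kWh remain; take 7/18 of Line 14 for value 27×7/18 = 10.5.
Total value = 54.5.

54.5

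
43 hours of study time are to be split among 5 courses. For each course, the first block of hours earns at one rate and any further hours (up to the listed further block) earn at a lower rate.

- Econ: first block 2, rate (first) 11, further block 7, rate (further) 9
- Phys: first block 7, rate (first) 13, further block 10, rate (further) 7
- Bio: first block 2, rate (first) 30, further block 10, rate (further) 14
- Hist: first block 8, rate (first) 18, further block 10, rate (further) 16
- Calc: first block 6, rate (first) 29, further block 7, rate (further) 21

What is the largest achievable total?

Order all 10 blocks by rate: Bio/T1 30 > Calc/T1 29 > Calc/T2 21 > Hist/T1 18 > Hist/T2 16 > Bio/T2 14 > Phys/T1 13 > Econ/T1 11 > Econ/T2 9 > Phys/T2 7.
Fill Bio T1 block (2 at 30) → 41 left.
Fill Calc T1 block (6 at 29) → 35 left.
Calc/T2 (21): +7 → 28 left.
Hist T1 at 18: fill all 8 → 20 left.
Fill Hist T2 block (10 at 16) → 10 left.
Bio/T2 (14): +10 → 0 left.
Total = 30×2 + 29×6 + 21×7 + 18×8 + 16×10 + 14×10 = 825.

825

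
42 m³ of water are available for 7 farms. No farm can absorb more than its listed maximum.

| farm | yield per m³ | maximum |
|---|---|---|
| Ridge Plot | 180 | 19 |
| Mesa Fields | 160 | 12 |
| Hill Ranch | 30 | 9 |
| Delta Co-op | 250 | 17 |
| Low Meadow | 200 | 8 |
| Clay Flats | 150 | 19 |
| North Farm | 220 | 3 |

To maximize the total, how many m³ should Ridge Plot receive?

Order the farms by yield per m³: Delta Co-op 250 > North Farm 220 > Low Meadow 200 > Ridge Plot 180 > Mesa Fields 160 > Clay Flats 150 > Hill Ranch 30.
Give Delta Co-op 17 to hit its cap of 17 ; 25 left.
North Farm takes 3 to reach its cap of 3 ; 22 left.
Give Low Meadow 8 to hit its cap of 8 ; 14 left.
Ridge Plot has room for 19 but only 14 remain, so it gets 14.

14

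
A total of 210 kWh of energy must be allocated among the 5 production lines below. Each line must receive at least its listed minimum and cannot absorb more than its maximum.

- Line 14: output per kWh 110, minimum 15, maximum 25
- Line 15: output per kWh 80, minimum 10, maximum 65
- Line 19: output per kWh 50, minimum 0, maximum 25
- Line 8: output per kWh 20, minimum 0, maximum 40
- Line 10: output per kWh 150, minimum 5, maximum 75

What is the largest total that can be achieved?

20850

Meeting every minimum uses 15+10+0+0+5 = 30 kWh, leaving 180.
Rank by output per kWh: Line 10 150 > Line 14 110 > Line 15 80 > Line 19 50 > Line 8 20.
Give Line 10 70 more to hit its cap of 75 — 110 left.
Line 14: +10 to 25 (cap) — 100 left.
Line 15 takes 55 more to reach its cap of 65 — 45 left.
Line 19: +25 to 25 (cap) — 20 left.
Line 8 has room for 40 more but only 20 remain, so it gets 20.
Total = 110×25 + 80×65 + 50×25 + 20×20 + 150×75 = 20850.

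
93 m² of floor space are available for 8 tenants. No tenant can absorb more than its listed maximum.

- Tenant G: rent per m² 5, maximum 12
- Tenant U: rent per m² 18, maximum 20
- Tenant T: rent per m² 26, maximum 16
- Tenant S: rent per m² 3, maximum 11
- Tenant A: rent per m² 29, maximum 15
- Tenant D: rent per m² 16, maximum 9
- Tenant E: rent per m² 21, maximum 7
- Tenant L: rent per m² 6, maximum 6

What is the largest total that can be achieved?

Order the tenants by rent per m²: Tenant A 29 > Tenant T 26 > Tenant E 21 > Tenant U 18 > Tenant D 16 > Tenant L 6 > Tenant G 5 > Tenant S 3.
Give Tenant A 15 to hit its cap of 15 ; 78 left.
Give Tenant T 16 to hit its cap of 16 ; 62 left.
Tenant E: +7 to 7 (cap) ; 55 left.
Give Tenant U 20 to hit its cap of 20 ; 35 left.
Give Tenant D 9 to hit its cap of 9 ; 26 left.
Give Tenant L 6 to hit its cap of 6 ; 20 left.
Tenant G takes 12 to reach its cap of 12 ; 8 left.
Tenant S has room for 11 but only 8 remain, so it gets 8.
Total = 5×12 + 18×20 + 26×16 + 3×8 + 29×15 + 16×9 + 21×7 + 6×6 = 1622.

1622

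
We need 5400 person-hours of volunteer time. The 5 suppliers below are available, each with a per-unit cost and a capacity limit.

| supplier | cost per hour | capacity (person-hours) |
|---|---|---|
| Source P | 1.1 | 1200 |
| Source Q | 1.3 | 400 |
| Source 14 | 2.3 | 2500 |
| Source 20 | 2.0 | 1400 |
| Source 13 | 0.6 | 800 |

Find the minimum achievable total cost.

Fill from the cheapest supplier first.
Source 13 at 0.6: take all 800 person-hours → 4600 still needed.
Source P at 1.1: take all 1200 person-hours → 3400 still needed.
Take 400 from Source Q at 1.3 → need 3000 more.
Source 20 at 2.0: take all 1400 person-hours → 1600 still needed.
Source 14 (2.3): take the remaining 1600 → done.
Cost = 800×0.6 + 1200×1.1 + 400×1.3 + 1400×2.0 + 1600×2.3 = 8800.

8800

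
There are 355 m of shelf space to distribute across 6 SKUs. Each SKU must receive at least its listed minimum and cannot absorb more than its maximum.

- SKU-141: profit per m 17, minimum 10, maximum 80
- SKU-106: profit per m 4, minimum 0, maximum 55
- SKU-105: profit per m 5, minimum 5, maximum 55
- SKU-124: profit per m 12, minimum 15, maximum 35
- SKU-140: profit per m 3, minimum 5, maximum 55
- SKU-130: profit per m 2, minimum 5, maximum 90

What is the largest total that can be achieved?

2590

Meeting every minimum uses 10+0+5+15+5+5 = 40 m, leaving 315.
Order the SKUs by profit per m: SKU-141 17 > SKU-124 12 > SKU-105 5 > SKU-106 4 > SKU-140 3 > SKU-130 2.
Give SKU-141 70 more to hit its cap of 80 → 245 left.
Give SKU-124 20 more to hit its cap of 35 → 225 left.
SKU-105: +50 to 55 (cap) → 175 left.
SKU-106 takes 55 more to reach its cap of 55 → 120 left.
SKU-140: +50 to 55 (cap) → 70 left.
SKU-130 has room for 85 more but only 70 remain, so it gets 75.
Total = 17×80 + 4×55 + 5×55 + 12×35 + 3×55 + 2×75 = 2590.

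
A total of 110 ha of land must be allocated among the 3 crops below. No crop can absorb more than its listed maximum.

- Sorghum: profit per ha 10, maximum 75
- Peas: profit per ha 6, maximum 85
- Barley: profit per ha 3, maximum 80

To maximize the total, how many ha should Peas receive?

35

Highest profit per ha first: Sorghum 10 > Peas 6 > Barley 3.
Sorghum takes 75 to reach its cap of 75 ; 35 left.
Peas: +35 (room for 85) → 35. Pool exhausted.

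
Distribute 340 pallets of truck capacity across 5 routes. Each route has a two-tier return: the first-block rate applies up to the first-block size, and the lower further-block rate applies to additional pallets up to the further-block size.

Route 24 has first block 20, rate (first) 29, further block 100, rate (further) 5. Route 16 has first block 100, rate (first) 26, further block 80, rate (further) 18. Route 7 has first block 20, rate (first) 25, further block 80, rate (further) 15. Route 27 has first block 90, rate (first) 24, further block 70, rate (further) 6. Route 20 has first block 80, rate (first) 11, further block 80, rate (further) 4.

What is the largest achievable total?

7730

Order all 10 blocks by rate: Route 24/T1 29 > Route 16/T1 26 > Route 7/T1 25 > Route 27/T1 24 > Route 16/T2 18 > Route 7/T2 15 > Route 20/T1 11 > Route 27/T2 6 > Route 24/T2 5 > Route 20/T2 4.
Route 24 T1 at 29: fill all 20 → 320 left.
Fill Route 16 T1 block (100 at 26) → 220 left.
Route 7 T1 at 25: fill all 20 → 200 left.
Route 27 T1 at 24: fill all 90 → 110 left.
Route 16/T2 (18): +80 → 30 left.
30 remain; put them into Route 7 T2 at 15.
Total = 29×20 + 26×100 + 25×20 + 24×90 + 18×80 + 15×30 = 7730.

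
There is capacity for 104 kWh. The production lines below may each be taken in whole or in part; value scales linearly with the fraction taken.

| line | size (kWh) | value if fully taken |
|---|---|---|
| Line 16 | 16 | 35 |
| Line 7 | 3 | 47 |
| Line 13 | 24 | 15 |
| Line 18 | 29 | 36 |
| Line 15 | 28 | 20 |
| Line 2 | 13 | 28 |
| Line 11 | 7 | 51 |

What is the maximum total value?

Rank by value-to-size ratio: Line 7 47/3≈15.7, Line 11 51/7≈7.29, Line 16 35/16≈2.19, Line 2 28/13≈2.15, Line 18 36/29≈1.24, Line 15 20/28≈0.714, Line 13 15/24≈0.625.
All 3 kWh of Line 7 fit (value 47) → 101 remain.
Take all of Line 11 (7 kWh, value 51) → 94 kWh left.
Take all of Line 16 (16 kWh, value 35) → 78 kWh left.
Line 2: take in full, 13 kWh for value 28 → 65 left.
Line 18: take in full, 29 kWh for value 36 → 36 left.
Line 15: take in full, 28 kWh for value 20 → 8 left.
Only 8 kWh remain; take 8/24 of Line 13 for value 15×8/24 = 5.
Total value = 222.

222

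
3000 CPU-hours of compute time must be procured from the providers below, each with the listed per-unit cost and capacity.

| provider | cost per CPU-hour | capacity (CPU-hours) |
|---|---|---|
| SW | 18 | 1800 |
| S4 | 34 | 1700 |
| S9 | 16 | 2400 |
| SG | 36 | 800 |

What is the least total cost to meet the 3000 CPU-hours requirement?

Cheapest first:
S9 (16): use full 2400 → 600 CPU-hours to go.
SW (18): take the remaining 600 → done.
S4, SG: unused.
Cost = 2400×16 + 600×18 = 49200.

49200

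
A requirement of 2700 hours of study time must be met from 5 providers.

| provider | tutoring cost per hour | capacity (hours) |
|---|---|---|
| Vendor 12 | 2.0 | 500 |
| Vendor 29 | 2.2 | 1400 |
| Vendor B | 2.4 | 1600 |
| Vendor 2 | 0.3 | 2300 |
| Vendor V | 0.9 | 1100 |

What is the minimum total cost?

Cheapest first:
Vendor 2 at 0.3: take all 2300 hours → 400 still needed.
Take 400 from Vendor V at 0.9 to finish.
Vendor 12, Vendor 29, Vendor B: unused.
Cost = 2300×0.3 + 400×0.9 = 1050.

1050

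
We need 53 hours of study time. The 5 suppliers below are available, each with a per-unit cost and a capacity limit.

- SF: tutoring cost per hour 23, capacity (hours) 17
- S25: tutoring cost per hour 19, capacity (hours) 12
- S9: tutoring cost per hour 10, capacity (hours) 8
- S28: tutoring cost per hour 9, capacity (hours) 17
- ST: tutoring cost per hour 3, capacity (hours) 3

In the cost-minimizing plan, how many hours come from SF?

13

Use suppliers in increasing cost order.
Take 3 from ST at 3 ; need 50 more.
Take 17 from S28 at 9 ; need 33 more.
S9 at 10: take all 8 hours ; 25 still needed.
Take 12 from S25 at 19 ; need 13 more.
SF (23): take the remaining 13 ; done.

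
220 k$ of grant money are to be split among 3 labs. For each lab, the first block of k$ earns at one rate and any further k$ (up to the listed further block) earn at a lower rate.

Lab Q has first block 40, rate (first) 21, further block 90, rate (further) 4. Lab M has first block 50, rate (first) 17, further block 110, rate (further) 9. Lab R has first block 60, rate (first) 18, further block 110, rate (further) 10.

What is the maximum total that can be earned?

Treat each block as its own option and order by rate: Lab Q/tier1 21 > Lab R/tier1 18 > Lab M/tier1 17 > Lab R/tier2 10 > Lab M/tier2 9 > Lab Q/tier2 4.
Lab Q tier1 at 21: fill all 40 → 180 left.
Lab R tier1 at 18: fill all 60 → 120 left.
Lab M tier1 at 17: fill all 50 → 70 left.
Lab R/tier2: +70 of 110 at 10; pool empty.
Total = 21×40 + 18×60 + 17×50 + 10×70 = 3470.

3470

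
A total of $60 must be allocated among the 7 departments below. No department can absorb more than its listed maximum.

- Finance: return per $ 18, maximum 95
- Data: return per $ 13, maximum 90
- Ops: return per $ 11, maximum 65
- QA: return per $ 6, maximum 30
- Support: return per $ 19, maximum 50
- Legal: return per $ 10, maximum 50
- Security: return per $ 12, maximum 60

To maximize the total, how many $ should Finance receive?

Rank by return per $: Support 19 > Finance 18 > Data 13 > Security 12 > Ops 11 > Legal 10 > QA 6.
Support takes 50 to reach its cap of 50 ; 10 left.
Finance: +10 (room for 95) → 10. Pool exhausted.

10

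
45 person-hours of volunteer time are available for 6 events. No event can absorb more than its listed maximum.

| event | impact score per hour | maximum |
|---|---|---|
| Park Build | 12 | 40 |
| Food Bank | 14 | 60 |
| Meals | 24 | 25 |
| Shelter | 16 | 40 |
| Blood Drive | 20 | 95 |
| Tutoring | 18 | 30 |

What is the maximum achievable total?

Rank by impact score per hour: Meals 24 > Blood Drive 20 > Tutoring 18 > Shelter 16 > Food Bank 14 > Park Build 12.
Meals: +25 to 25 (cap) — 20 left.
Blood Drive: +20 (room for 95) → 20. Pool exhausted.
Total = 24×25 + 20×20 = 1000.

1000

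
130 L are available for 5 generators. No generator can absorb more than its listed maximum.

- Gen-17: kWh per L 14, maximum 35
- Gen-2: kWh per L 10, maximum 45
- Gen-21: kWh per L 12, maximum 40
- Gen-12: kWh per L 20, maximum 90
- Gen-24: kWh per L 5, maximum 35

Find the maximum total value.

2350

Order the generators by kWh per L: Gen-12 20 > Gen-17 14 > Gen-21 12 > Gen-2 10 > Gen-24 5.
Give Gen-12 90 to hit its cap of 90 — 40 left.
Give Gen-17 35 to hit its cap of 35 — 5 left.
Gen-21 has room for 40 but only 5 remain, so it gets 5.
Total = 14×35 + 12×5 + 20×90 = 2350.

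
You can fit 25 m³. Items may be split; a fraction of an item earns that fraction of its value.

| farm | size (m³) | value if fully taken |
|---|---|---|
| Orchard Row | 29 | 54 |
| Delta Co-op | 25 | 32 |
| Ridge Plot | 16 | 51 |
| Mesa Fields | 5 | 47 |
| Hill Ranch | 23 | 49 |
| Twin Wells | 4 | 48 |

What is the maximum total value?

Best value per unit of size first: Twin Wells 48/4≈12, Mesa Fields 47/5≈9.4, Ridge Plot 51/16≈3.19, Hill Ranch 49/23≈2.13, Orchard Row 54/29≈1.86, Delta Co-op 32/25≈1.28.
Twin Wells: take in full, 4 m³ for value 48 → 21 left.
Take all of Mesa Fields (5 m³, value 47) → 16 m³ left.
Ridge Plot: take in full, 16 m³ for value 51 → 0 left.
Total value = 146.

146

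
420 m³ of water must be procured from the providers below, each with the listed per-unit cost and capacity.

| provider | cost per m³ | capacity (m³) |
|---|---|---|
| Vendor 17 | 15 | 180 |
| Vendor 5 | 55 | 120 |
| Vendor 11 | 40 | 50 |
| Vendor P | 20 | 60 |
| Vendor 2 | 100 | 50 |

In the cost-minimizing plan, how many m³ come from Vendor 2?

10

Cheapest first:
Vendor 17 at 15: take all 180 m³ ; 240 still needed.
Vendor P (20): use full 60 ; 180 m³ to go.
Vendor 11 at 40: take all 50 m³ ; 130 still needed.
Vendor 5 at 55: take all 120 m³ ; 10 still needed.
Vendor 2 at 100: take 10 of its 50 ; requirement met.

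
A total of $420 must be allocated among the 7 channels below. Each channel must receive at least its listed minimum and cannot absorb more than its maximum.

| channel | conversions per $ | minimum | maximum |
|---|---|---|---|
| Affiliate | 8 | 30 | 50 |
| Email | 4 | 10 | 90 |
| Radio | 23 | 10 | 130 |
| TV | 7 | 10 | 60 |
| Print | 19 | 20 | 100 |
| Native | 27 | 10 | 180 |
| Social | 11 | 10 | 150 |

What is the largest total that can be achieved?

9260

Meeting every minimum uses 30+10+10+10+20+10+10 = 100 $, leaving 320.
Rank by conversions per $: Native 27 > Radio 23 > Print 19 > Social 11 > Affiliate 8 > TV 7 > Email 4.
Native takes 170 more to reach its cap of 180 ; 150 left.
Give Radio 120 more to hit its cap of 130 ; 30 left.
Print has room for 80 more but only 30 remain, so it gets 50.
Total = 8×30 + 4×10 + 23×130 + 7×10 + 19×50 + 27×180 + 11×10 = 9260.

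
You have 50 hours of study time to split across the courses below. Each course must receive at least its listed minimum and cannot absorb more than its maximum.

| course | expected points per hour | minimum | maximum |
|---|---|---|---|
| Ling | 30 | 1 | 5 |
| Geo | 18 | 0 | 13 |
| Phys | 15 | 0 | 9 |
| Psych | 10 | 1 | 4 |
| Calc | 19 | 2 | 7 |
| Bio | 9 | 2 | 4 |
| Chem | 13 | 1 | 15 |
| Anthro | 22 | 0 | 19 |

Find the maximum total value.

1006

Meeting every minimum uses 1+0+0+1+2+2+1+0 = 7 hours, leaving 43.
Rank by expected points per hour: Ling 30 > Anthro 22 > Calc 19 > Geo 18 > Phys 15 > Chem 13 > Psych 10 > Bio 9.
Ling takes 4 more to reach its cap of 5 → 39 left.
Anthro: +19 to 19 (cap) → 20 left.
Give Calc 5 more to hit its cap of 7 → 15 left.
Geo takes 13 more to reach its cap of 13 → 2 left.
Only 2 left; Phys takes them to reach 2.
Total = 30×5 + 18×13 + 15×2 + 10×1 + 19×7 + 9×2 + 13×1 + 22×19 = 1006.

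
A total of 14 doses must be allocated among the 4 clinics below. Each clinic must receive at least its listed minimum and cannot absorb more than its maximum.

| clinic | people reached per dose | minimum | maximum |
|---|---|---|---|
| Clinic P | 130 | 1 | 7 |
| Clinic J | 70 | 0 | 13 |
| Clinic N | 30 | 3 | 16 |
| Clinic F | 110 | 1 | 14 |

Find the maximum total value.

1440

Meeting every minimum uses 1+0+3+1 = 5 doses, leaving 9.
Rank by people reached per dose: Clinic P 130 > Clinic F 110 > Clinic J 70 > Clinic N 30.
Clinic P: +6 to 7 (cap) — 3 left.
Clinic F has room for 13 more but only 3 remain, so it gets 4.
Total = 130×7 + 30×3 + 110×4 = 1440.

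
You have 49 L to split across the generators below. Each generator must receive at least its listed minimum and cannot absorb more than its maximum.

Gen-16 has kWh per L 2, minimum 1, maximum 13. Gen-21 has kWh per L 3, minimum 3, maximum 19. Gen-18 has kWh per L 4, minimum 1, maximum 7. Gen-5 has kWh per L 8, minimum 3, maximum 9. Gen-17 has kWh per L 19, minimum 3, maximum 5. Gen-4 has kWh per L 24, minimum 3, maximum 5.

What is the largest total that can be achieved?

380

Meeting every minimum uses 1+3+1+3+3+3 = 14 L, leaving 35.
Order the generators by kWh per L: Gen-4 24 > Gen-17 19 > Gen-5 8 > Gen-18 4 > Gen-21 3 > Gen-16 2.
Gen-4 takes 2 more to reach its cap of 5 — 33 left.
Give Gen-17 2 more to hit its cap of 5 — 31 left.
Gen-5: +6 to 9 (cap) — 25 left.
Gen-18 takes 6 more to reach its cap of 7 — 19 left.
Give Gen-21 16 more to hit its cap of 19 — 3 left.
Only 3 left; Gen-16 takes them to reach 4.
Total = 2×4 + 3×19 + 4×7 + 8×9 + 19×5 + 24×5 = 380.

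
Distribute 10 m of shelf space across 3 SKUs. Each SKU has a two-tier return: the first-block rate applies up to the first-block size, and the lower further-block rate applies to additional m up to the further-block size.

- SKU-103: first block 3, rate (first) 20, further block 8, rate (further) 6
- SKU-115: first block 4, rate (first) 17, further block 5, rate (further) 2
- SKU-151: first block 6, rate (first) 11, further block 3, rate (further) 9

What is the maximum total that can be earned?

Order all 6 blocks by rate: SKU-103/T1 20 > SKU-115/T1 17 > SKU-151/T1 11 > SKU-151/T2 9 > SKU-103/T2 6 > SKU-115/T2 2.
SKU-103/T1 (20): +3 → 7 left.
SKU-115 T1 at 17: fill all 4 → 3 left.
3 remain; put them into SKU-151 T1 at 11.
Total = 20×3 + 17×4 + 11×3 = 161.

161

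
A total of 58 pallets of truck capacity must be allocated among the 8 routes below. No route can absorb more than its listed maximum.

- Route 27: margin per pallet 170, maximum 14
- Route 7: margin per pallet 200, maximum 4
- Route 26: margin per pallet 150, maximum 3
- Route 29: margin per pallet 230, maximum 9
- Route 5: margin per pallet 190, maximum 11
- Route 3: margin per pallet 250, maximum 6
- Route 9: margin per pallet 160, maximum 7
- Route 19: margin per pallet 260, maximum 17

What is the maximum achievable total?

Order the routes by margin per pallet: Route 19 260 > Route 3 250 > Route 29 230 > Route 7 200 > Route 5 190 > Route 27 170 > Route 9 160 > Route 26 150.
Route 19: +17 to 17 (cap) — 41 left.
Route 3 takes 6 to reach its cap of 6 — 35 left.
Route 29 takes 9 to reach its cap of 9 — 26 left.
Route 7 takes 4 to reach its cap of 4 — 22 left.
Give Route 5 11 to hit its cap of 11 — 11 left.
Route 27: +11 (room for 14) → 11. Pool exhausted.
Total = 170×11 + 200×4 + 230×9 + 190×11 + 250×6 + 260×17 = 12750.

12750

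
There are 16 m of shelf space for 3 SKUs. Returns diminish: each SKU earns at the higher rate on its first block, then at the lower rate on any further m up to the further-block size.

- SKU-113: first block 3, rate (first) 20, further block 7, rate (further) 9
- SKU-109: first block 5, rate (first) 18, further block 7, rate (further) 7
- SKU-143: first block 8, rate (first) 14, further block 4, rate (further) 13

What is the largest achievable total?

Treat each block as its own option and order by rate: SKU-113/first 20 > SKU-109/first 18 > SKU-143/first 14 > SKU-143/second 13 > SKU-113/second 9 > SKU-109/second 7.
SKU-113/first (20): +3 → 13 left.
Fill SKU-109 first block (5 at 18) → 8 left.
SKU-143 first at 14: fill all 8 → 0 left.
Total = 20×3 + 18×5 + 14×8 = 262.

262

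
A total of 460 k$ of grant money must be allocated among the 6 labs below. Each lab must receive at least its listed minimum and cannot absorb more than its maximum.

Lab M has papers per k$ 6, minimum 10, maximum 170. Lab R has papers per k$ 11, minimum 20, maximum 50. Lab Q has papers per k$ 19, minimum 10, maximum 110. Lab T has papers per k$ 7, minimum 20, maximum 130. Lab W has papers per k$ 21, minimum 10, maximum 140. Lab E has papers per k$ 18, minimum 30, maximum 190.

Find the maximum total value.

8330

Meeting every minimum uses 10+20+10+20+10+30 = 100 k$, leaving 360.
Rank by papers per k$: Lab W 21 > Lab Q 19 > Lab E 18 > Lab R 11 > Lab T 7 > Lab M 6.
Lab W takes 130 more to reach its cap of 140 ; 230 left.
Lab Q takes 100 more to reach its cap of 110 ; 130 left.
Only 130 left; Lab E takes them to reach 160.
Total = 6×10 + 11×20 + 19×110 + 7×20 + 21×140 + 18×160 = 8330.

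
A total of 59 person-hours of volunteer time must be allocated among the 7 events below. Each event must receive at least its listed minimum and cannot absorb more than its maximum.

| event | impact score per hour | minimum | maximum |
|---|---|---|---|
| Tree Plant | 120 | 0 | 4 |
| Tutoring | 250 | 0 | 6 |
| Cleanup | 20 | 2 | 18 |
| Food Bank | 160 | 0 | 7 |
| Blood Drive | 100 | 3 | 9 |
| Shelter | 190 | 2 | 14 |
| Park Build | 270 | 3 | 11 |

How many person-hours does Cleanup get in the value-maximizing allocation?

8

Meeting every minimum uses 0+0+2+0+3+2+3 = 10 person-hours, leaving 49.
Order the events by impact score per hour: Park Build 270 > Tutoring 250 > Shelter 190 > Food Bank 160 > Tree Plant 120 > Blood Drive 100 > Cleanup 20.
Park Build takes 8 more to reach its cap of 11 ; 41 left.
Tutoring takes 6 more to reach its cap of 6 ; 35 left.
Give Shelter 12 more to hit its cap of 14 ; 23 left.
Food Bank takes 7 more to reach its cap of 7 ; 16 left.
Tree Plant takes 4 more to reach its cap of 4 ; 12 left.
Blood Drive takes 6 more to reach its cap of 9 ; 6 left.
Only 6 left; Cleanup takes them to reach 8.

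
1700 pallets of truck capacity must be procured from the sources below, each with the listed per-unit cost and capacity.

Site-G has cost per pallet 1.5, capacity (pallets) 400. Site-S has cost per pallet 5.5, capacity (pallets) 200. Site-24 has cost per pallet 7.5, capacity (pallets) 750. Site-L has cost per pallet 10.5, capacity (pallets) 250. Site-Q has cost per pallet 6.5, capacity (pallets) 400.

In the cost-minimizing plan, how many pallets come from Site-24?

700

Use sources in increasing cost order.
Site-G (1.5): use full 400 → 1300 pallets to go.
Site-S at 5.5: take all 200 pallets → 1100 still needed.
Take 400 from Site-Q at 6.5 → need 700 more.
Site-24 at 7.5: take 700 of its 750 → requirement met.
Site-L: unused.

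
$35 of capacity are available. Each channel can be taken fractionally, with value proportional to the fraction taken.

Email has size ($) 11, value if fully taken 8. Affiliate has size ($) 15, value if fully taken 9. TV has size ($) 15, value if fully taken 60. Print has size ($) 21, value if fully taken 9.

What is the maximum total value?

Best value per unit of size first: TV 60/15≈4, Email 8/11≈0.727, Affiliate 9/15≈0.6, Print 9/21≈0.429.
TV: take in full, 15 $ for value 60 → 20 left.
All 11 $ of Email fit (value 8) → 9 remain.
Only 9 $ remain; take 9/15 of Affiliate for value 9×9/15 = 5.4.
Total value = 73.4.

73.4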